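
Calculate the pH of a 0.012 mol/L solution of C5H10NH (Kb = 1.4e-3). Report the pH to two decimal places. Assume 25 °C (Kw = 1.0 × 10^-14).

C5H10NH + H2O ⇌ C5H10NH2+ + OH-
From the ICE table, Kb = [OH-]²/(0.012 − [OH-]) = 1.4 × 10^-3.
The 5% rule fails; solving [OH-]² + Kb·[OH-] − Kb·C₀ = 0 exactly:
[OH-] = (−Kb + √(Kb² + 4·Kb·C₀))/2 = 3.46 × 10^-3 M
pOH = 2.46, so pH = 14.00 − pOH = 11.54

pH = 11.54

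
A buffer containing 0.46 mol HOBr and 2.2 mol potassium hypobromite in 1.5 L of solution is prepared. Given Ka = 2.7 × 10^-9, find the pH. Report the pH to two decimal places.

pH = 9.25

pKa = −log(2.7 × 10^-9) = 8.569
Using pH = pKa + log([base]/[acid]) with [base]/[acid] = 2.2/0.46:
pH = 8.569 + (+0.680) = 9.25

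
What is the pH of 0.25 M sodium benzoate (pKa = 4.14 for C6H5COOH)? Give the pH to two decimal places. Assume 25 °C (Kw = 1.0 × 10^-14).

pH = 8.77

C6H5COO- is the conjugate base of the weak acid C6H5COOH.
Ka = 10^(−4.14) = 7.24 × 10^-5
Kb = Kw/Ka = 1.0×10^-14 / 7.24 × 10^-5 = 1.38 × 10^-10
Kb = [OH-]²/(0.25 − [OH-]) = 1.38 × 10^-10
Neglecting [OH-] in the denominator: [OH-] = √(1.38 × 10^-10 × 0.25) = 5.87 × 10^-6 M
pOH = −log(5.87 × 10^-6) = 5.23; pH = 14.00 − 5.23 = 8.77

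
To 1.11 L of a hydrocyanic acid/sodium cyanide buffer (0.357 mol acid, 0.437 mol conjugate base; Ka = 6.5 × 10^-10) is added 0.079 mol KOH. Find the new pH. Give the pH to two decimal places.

OH- converts HCN to CN-: HCN → 0.278 mol, CN- → 0.516 mol.
pKa = −log(6.5 × 10^-10) = 9.187
pH = pKa + log(n_CN-/n_HCN) = 9.187 + log(0.516/0.278) = 9.187 + (+0.269)

pH = 9.46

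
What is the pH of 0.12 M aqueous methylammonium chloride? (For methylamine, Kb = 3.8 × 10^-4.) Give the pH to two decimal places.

CH3NH3+ is the conjugate acid of the weak base CH3NH2.
Ka = Kw/Kb = 1.0×10^-14 / 3.8 × 10^-4 = 2.63 × 10^-11
Ka = [H+]²/(0.12 − [H+]) = 2.63 × 10^-11
Since Ka ≪ C₀, [H+] ≈ √(Ka·C₀) = 1.78 × 10^-6 M.
([H+]/C₀ = 0.0015% < 5%, so the approximation holds.)
pH = −log[H+] = −log(1.78 × 10^-6) = 5.75

pH = 5.75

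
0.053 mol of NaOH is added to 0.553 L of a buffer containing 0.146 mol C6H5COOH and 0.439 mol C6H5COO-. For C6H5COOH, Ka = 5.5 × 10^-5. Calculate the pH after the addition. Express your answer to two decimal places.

After neutralization: n(C6H5COOH) = 0.093 mol, n(C6H5COO-) = 0.492 mol.
pKa = −log(5.5 × 10^-5) = 4.260
pH = pKa + log(n_C6H5COO-/n_C6H5COOH) = 4.260 + log(0.492/0.093) = 4.260 + (+0.723)

pH = 4.98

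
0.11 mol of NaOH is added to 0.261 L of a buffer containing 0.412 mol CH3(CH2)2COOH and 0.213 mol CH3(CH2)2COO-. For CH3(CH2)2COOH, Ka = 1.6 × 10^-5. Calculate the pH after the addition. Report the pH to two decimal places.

pH = 4.83

After neutralization: n(CH3(CH2)2COOH) = 0.302 mol, n(CH3(CH2)2COO-) = 0.323 mol.
pKa = −log(1.6 × 10^-5) = 4.796
Henderson–Hasselbalch with mole ratio 0.323/0.302: pH = 4.796 + (+0.029)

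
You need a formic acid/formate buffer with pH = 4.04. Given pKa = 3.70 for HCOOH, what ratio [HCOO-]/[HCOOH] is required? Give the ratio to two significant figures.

ratio = 2.2

pH = pKa + log(r) ⇒ log(r) = 4.04 − 3.70 = +0.34
r = [HCOO-]/[HCOOH] = 10^(+0.34) = 2.19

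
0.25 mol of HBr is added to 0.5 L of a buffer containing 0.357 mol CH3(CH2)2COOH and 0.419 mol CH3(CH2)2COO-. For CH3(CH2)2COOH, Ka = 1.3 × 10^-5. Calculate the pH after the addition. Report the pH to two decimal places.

After neutralization: n(CH3(CH2)2COOH) = 0.607 mol, n(CH3(CH2)2COO-) = 0.169 mol.
pKa = −log(1.3 × 10^-5) = 4.886
pH = pKa + log(n_CH3(CH2)2COO-/n_CH3(CH2)2COOH) = 4.886 + log(0.169/0.607) = 4.886 + (-0.555)

pH = 4.33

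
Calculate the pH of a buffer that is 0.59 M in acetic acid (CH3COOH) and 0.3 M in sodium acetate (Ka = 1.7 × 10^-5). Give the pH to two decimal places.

pKa = −log(1.7 × 10^-5) = 4.770
Using pH = pKa + log([base]/[acid]) with [base]/[acid] = 0.3/0.59:
pH = 4.770 + (-0.294) = 4.48

pH = 4.48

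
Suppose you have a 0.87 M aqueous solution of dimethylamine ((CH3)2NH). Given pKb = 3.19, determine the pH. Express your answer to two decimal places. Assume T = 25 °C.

pH = 12.37

(CH3)2NH + H2O ⇌ (CH3)2NH2+ + OH-
Kb = 10^(−3.19) = 6.46 × 10^-4
From the ICE table, Kb = [OH-]²/(0.87 − [OH-]) = 6.46 × 10^-4.
Assume [OH-] ≪ 0.87: [OH-] ≈ √(6.46 × 10^-4 × 0.87) = 2.37 × 10^-2 M
([OH-]/C₀ = 2.7% < 5%, so the approximation holds.)
pOH = −log(2.37 × 10^-2) = 1.63; pH = 14.00 − 1.63 = 12.37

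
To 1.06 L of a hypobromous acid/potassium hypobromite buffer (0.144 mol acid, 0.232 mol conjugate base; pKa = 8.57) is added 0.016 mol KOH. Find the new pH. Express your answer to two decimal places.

pH = 8.86

After neutralization: n(HOBr) = 0.128 mol, n(OBr-) = 0.248 mol.
pH = pKa + log([A⁻]/[HA]) = 8.57 + log(0.248/0.128) = 8.57 +0.287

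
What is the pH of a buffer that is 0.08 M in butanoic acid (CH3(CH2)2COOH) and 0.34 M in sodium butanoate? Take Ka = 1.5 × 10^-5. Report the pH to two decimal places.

pKa = −log(1.5 × 10^-5) = 4.824
pH = pKa + log([A⁻]/[HA]) = 4.824 + log(0.34/0.08)
pH = 4.824 + (+0.628) = 5.45

pH = 5.45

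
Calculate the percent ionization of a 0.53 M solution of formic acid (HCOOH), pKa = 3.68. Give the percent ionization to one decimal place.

HCOOH ⇌ HCOO- + H+; let x = [H+] at equilibrium.
Ka = 10^(−3.68) = 2.09 × 10^-4
x ≈ √(Ka·C₀) = √(2.09 × 10^-4 × 0.53) = 1.05 × 10^-2 M
Fraction ionized = 1.05 × 10^-2 / 0.53 = 0.0198 → 2.0%

2.0%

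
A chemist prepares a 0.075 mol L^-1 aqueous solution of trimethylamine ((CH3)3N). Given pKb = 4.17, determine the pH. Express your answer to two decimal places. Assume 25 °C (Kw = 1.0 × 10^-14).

pH = 11.35

(CH3)3N + H2O ⇌ (CH3)3NH+ + OH-
Kb = 10^(−4.17) = 6.76 × 10^-5
From the ICE table, Kb = [OH-]²/(0.075 − [OH-]) = 6.76 × 10^-5.
Assume [OH-] ≪ 0.075: [OH-] ≈ √(6.76 × 10^-5 × 0.075) = 2.25 × 10^-3 M
pOH = −log(2.25 × 10^-3) = 2.65; pH = 14.00 − 2.65 = 11.35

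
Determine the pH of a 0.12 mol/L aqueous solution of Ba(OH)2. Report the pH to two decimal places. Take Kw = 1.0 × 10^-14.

Ba(OH)2 is a strong base (each formula unit releases 2 OH-); [OH-] = 0.24 M.
pOH = -log(0.24) = 0.62
pH = 14.00 - 0.62 = 13.38

pH = 13.38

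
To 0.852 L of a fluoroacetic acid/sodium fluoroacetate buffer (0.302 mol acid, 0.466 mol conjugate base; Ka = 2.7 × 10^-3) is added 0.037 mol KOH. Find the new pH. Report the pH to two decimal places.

pH = 2.85

OH- converts FCH2COOH to FCH2COO-: FCH2COOH → 0.265 mol, FCH2COO- → 0.503 mol.
pKa = −log(2.7 × 10^-3) = 2.569
Henderson–Hasselbalch with mole ratio 0.503/0.265: pH = 2.569 + (+0.278)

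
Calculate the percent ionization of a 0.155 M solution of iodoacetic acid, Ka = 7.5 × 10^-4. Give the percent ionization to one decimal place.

ICH2COOH ⇌ ICH2COO- + H+; let x = [H+] at equilibrium.
Solve x² + 0.00075x − 0.000116 = 0 → x = 1.04 × 10^-2 M
Fraction ionized = 1.04 × 10^-2 / 0.155 = 0.0671 → 6.7%

6.7%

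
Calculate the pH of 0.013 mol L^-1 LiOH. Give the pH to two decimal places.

LiOH is a strong base; [OH-] = 0.013 M.
pOH = -log(0.013) = 1.89
pH = 14.00 - 1.89 = 12.11

pH = 12.11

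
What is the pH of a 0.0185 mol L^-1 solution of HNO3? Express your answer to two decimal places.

pH = 1.73

HNO3 is a strong acid and dissociates completely, so [H+] = 0.0185 M.
pH = -log(0.0185) = 1.73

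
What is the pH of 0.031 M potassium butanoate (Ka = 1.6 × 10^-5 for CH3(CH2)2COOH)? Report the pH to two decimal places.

CH3(CH2)2COO- is the conjugate base of the weak acid CH3(CH2)2COOH.
Kb = Kw/Ka = 1.0×10^-14 / 1.6 × 10^-5 = 6.25 × 10^-10
Kb = x²/(0.031 − x) = 6.25 × 10^-10
Assume x ≪ 0.031: x ≈ √(6.25 × 10^-10 × 0.031) = 4.40 × 10^-6 M
Check: 0.014% ionized — well under 5%, approximation valid.
pOH = 5.36, so pH = 14.00 − pOH = 8.64

pH = 8.64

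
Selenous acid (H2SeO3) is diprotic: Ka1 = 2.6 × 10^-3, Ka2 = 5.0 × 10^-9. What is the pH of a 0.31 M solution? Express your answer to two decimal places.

pH = 1.57

Ka1 ≫ Ka2, so treat the first dissociation as the only significant source of H+.
Ka1 = x²/(0.31 − x) = 2.6 × 10^-3
Solving the quadratic: x = (−Ka1 + √(Ka1² + 4·Ka1·C₀))/2 = 2.71 × 10^-2 M
pH = −log(2.71 × 10^-2) = 1.57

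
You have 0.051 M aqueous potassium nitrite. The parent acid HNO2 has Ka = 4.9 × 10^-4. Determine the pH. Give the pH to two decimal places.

NO2- is the conjugate base of the weak acid HNO2.
Kb = Kw/Ka = 1.0×10^-14 / 4.9 × 10^-4 = 2.04 × 10^-11
Kb = x²/(0.051 − x) = 2.04 × 10^-11
Since Kb ≪ C₀, x ≈ √(Kb·C₀) = 1.02 × 10^-6 M.
Check: 0.002% ionized — well under 5%, approximation valid.
pOH = 5.99, so pH = 14.00 − pOH = 8.01

pH = 8.01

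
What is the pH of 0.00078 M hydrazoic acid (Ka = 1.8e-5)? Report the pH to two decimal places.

pH = 3.96

HN3 ⇌ N3- + H+
From the ICE table, Ka = x²/(0.00078 − x) = 1.8 × 10^-5.
The 5% rule fails; solving x² + Ka·x − Ka·C₀ = 0 exactly:
x = (−Ka + √(Ka² + 4·Ka·C₀))/2 = 1.10 × 10^-4 M
pH = −log[H+] = −log(1.10 × 10^-4) = 3.96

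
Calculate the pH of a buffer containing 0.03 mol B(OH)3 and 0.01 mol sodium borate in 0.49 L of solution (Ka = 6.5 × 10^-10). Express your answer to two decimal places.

pKa = −log(6.5 × 10^-10) = 9.187
Henderson–Hasselbalch: pH = pKa + log([B(OH)4-]/[B(OH)3]) = 9.187 + log(0.01/0.03)
pH = 9.187 + (-0.477) = 8.71

pH = 8.71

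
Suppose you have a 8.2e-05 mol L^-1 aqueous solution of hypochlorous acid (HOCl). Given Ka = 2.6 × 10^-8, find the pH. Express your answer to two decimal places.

HOCl ⇌ OCl- + H+
Ka = [H+]²/(8.2e-05 − [H+]) = 2.6 × 10^-8
Neglecting [H+] in the denominator: [H+] = √(2.6 × 10^-8 × 8.2e-05) = 1.46 × 10^-6 M
([H+]/C₀ = 1.8% < 5%, so the approximation holds.)
pH = −log(1.46 × 10^-6) = 5.84

pH = 5.84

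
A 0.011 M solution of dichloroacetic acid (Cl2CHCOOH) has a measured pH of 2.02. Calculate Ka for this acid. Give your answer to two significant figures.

Ka = 6.3 × 10^-2

[H+] = 10^(-2.02) = 9.55 × 10^-3 M
At equilibrium [HA] = 0.011 − 9.55 × 10^-3 = 1.45 × 10^-3 M
Ka = [H+][A-]/[HA] = (9.55 × 10^-3)² / 1.45 × 10^-3 = 6.3 × 10^-2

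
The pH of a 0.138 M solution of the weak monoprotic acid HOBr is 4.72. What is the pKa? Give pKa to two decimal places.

[H+] = 10^(-4.72) = 1.91 × 10^-5 M
At equilibrium [HA] = 0.138 − 1.91 × 10^-5 = 1.38 × 10^-1 M
Ka = [H+][A-]/[HA] = (1.91 × 10^-5)² / 1.38 × 10^-1 = 2.64 × 10^-9
pKa = -log(2.64 × 10^-9) = 8.58

pKa = 8.58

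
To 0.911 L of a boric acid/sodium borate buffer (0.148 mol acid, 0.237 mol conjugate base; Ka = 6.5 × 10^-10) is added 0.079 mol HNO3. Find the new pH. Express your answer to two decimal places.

pH = 9.03

Added H+ converts B(OH)4- to B(OH)3: B(OH)3 → 0.227 mol, B(OH)4- → 0.158 mol.
pKa = −log(6.5 × 10^-10) = 9.187
Henderson–Hasselbalch with mole ratio 0.158/0.227: pH = 9.187 + (-0.157)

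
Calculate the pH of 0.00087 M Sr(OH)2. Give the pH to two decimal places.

pH = 11.24

Sr(OH)2 is a strong base (each formula unit releases 2 OH-); [OH-] = 0.00174 M.
pOH = -log(0.00174) = 2.76
pH = 14.00 - 2.76 = 11.24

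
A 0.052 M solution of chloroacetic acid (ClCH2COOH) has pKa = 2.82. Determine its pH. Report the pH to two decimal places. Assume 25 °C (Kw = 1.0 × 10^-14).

ClCH2COOH ⇌ ClCH2COO- + H+
Ka = 10^(−2.82) = 1.51 × 10^-3
Let x = [H+] at equilibrium. Ka = x²/(0.052 − x).
The 5% rule fails; solving x² + Ka·x − Ka·C₀ = 0 exactly:
x = (−Ka + √(Ka² + 4·Ka·C₀))/2 = 8.14 × 10^-3 M
pH = −log[H+] = −log(8.14 × 10^-3) = 2.09

pH = 2.09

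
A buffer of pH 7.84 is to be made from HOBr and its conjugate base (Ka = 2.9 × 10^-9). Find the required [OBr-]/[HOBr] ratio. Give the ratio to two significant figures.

ratio = 0.20

pKa = -log(2.9 × 10^-9) = 8.538
pH = pKa + log(r) ⇒ log(r) = 7.84 − 8.538 = -0.698
r = [OBr-]/[HOBr] = 10^(-0.698) = 0.2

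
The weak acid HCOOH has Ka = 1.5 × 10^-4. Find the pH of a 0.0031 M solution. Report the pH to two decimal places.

HCOOH ⇌ HCOO- + H+
From the ICE table, Ka = x²/(0.0031 − x) = 1.5 × 10^-4.
The 5% rule fails; solving x² + Ka·x − Ka·C₀ = 0 exactly:
x = [−0.00015 + √(0.00015² + 1.86e-06)]/2 = 6.11 × 10^-4 M
pH = −log[H+] = −log(6.11 × 10^-4) = 3.21

pH = 3.21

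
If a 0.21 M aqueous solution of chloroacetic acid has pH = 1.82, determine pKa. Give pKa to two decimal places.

pKa = 2.93

[H+] = 10^(-1.82) = 1.51 × 10^-2 M
At equilibrium [HA] = 0.21 − 1.51 × 10^-2 = 1.95 × 10^-1 M
Ka = [H+][A-]/[HA] = (1.51 × 10^-2)² / 1.95 × 10^-1 = 1.17 × 10^-3
pKa = -log(1.17 × 10^-3) = 2.93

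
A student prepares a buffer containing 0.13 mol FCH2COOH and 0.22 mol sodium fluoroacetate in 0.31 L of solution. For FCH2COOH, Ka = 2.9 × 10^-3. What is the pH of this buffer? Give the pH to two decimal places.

pH = 2.77

pKa = −log(2.9 × 10^-3) = 2.538
Henderson–Hasselbalch: pH = pKa + log([FCH2COO-]/[FCH2COOH]) = 2.538 + log(0.22/0.13)
pH = 2.538 + (+0.228) = 2.77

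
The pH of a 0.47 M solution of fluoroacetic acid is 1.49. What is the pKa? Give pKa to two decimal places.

pKa = 2.62

[H+] = 10^(-1.49) = 3.24 × 10^-2 M
At equilibrium [HA] = 0.47 − 3.24 × 10^-2 = 4.38 × 10^-1 M
Ka = [H+][A-]/[HA] = (3.24 × 10^-2)² / 4.38 × 10^-1 = 2.40 × 10^-3
pKa = -log(2.40 × 10^-3) = 2.62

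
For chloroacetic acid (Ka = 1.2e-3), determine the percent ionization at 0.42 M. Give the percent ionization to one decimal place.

5.2%

ClCH2COOH ⇌ ClCH2COO- + H+; let x = [H+] at equilibrium.
Ka = x²/(C₀ − x); solving the quadratic gives x = 2.19 × 10^-2 M.
% ionization = x/C₀ × 100% = 2.19 × 10^-2/0.42 × 100% = 5.2%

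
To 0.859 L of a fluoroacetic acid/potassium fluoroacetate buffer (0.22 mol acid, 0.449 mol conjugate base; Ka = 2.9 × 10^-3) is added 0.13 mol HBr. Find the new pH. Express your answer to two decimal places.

After neutralization: n(FCH2COOH) = 0.35 mol, n(FCH2COO-) = 0.319 mol.
pKa = −log(2.9 × 10^-3) = 2.538
Henderson–Hasselbalch with mole ratio 0.319/0.35: pH = 2.538 + (-0.040)

pH = 2.50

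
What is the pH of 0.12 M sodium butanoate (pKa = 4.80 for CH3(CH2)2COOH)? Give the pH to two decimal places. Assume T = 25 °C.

pH = 8.94

CH3(CH2)2COO- is the conjugate base of the weak acid CH3(CH2)2COOH.
Ka = 10^(−4.80) = 1.58 × 10^-5
Kb = Kw/Ka = 1.0×10^-14 / 1.58 × 10^-5 = 6.33 × 10^-10
Let x = [OH-] at equilibrium. Kb = x²/(0.12 − x).
Since Kb ≪ C₀, x ≈ √(Kb·C₀) = 8.72 × 10^-6 M.
(x/C₀ = 0.0073% < 5%, so the approximation holds.)
pOH = 5.06, so pH = 14.00 − pOH = 8.94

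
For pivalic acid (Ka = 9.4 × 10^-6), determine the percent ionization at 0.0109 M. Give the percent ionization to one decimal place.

(CH3)3CCOOH ⇌ (CH3)3CCOO- + H+; let x = [H+] at equilibrium.
x ≈ √(Ka·C₀) = √(9.4 × 10^-6 × 0.0109) = 3.20 × 10^-4 M
Fraction ionized = 3.20 × 10^-4 / 0.0109 = 0.0294 → 2.9%

2.9%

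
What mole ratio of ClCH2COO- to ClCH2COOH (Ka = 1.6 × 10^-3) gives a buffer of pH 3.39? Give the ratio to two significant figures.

ratio = 3.9

pKa = -log(1.6 × 10^-3) = 2.796
pH = pKa + log(r) ⇒ log(r) = 3.39 − 2.796 = +0.594
r = [ClCH2COO-]/[ClCH2COOH] = 10^(+0.594) = 3.93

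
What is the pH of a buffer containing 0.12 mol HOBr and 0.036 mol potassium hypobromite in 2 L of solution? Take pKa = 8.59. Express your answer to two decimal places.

pH = 8.07

Henderson–Hasselbalch: pH = pKa + log([OBr-]/[HOBr]) = 8.59 + log(0.036/0.12)
pH = 8.59 + (-0.523) = 8.07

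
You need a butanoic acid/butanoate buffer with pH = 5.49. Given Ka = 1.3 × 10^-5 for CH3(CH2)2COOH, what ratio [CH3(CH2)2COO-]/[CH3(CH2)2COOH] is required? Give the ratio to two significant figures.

ratio = 4.0

pKa = -log(1.3 × 10^-5) = 4.886
pH = pKa + log(r) ⇒ log(r) = 5.49 − 4.886 = +0.604
r = [CH3(CH2)2COO-]/[CH3(CH2)2COOH] = 10^(+0.604) = 4.02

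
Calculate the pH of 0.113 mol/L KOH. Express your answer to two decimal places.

KOH is a strong base; [OH-] = 0.113 M.
pOH = -log(0.113) = 0.95
pH = 14.00 - 0.95 = 13.05

pH = 13.05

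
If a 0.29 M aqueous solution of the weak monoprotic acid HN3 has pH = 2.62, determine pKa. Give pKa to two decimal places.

pKa = 4.70

[H+] = 10^(-2.62) = 2.40 × 10^-3 M
At equilibrium [HA] = 0.29 − 2.40 × 10^-3 = 2.88 × 10^-1 M
Ka = [H+][A-]/[HA] = (2.40 × 10^-3)² / 2.88 × 10^-1 = 2.00 × 10^-5
pKa = -log(2.00 × 10^-5) = 4.70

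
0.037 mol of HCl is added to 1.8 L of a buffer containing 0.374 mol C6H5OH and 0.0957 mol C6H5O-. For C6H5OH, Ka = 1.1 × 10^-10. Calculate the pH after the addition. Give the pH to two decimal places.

After neutralization: n(C6H5OH) = 0.411 mol, n(C6H5O-) = 0.0587 mol.
pKa = −log(1.1 × 10^-10) = 9.959
pH = pKa + log(n_C6H5O-/n_C6H5OH) = 9.959 + log(0.0587/0.411) = 9.959 + (-0.845)

pH = 9.11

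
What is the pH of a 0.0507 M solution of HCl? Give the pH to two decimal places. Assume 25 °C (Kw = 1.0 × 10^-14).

HCl is a strong acid and dissociates completely, so [H+] = 0.0507 M.
pH = -log(0.0507) = 1.29

pH = 1.29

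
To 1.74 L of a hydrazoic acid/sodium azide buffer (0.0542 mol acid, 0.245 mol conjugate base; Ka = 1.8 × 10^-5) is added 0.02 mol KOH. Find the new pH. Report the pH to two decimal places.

OH- converts HN3 to N3-: HN3 → 0.0342 mol, N3- → 0.265 mol.
pKa = −log(1.8 × 10^-5) = 4.745
pH = pKa + log(n_N3-/n_HN3) = 4.745 + log(0.265/0.0342) = 4.745 + (+0.889)

pH = 5.63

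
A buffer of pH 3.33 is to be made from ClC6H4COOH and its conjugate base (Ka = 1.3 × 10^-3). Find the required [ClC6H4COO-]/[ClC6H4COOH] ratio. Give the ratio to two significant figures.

pKa = -log(1.3 × 10^-3) = 2.886
pH = pKa + log(r) ⇒ log(r) = 3.33 − 2.886 = +0.444
r = [ClC6H4COO-]/[ClC6H4COOH] = 10^(+0.444) = 2.78

ratio = 2.8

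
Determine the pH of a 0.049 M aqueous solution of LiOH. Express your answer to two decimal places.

LiOH is a strong base; [OH-] = 0.049 M.
pOH = -log(0.049) = 1.31
pH = 14.00 - 1.31 = 12.69

pH = 12.69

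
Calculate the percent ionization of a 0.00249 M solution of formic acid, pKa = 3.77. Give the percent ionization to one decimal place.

HCOOH ⇌ HCOO- + H+; let x = [H+] at equilibrium.
Ka = 10^(−3.77) = 1.70 × 10^-4
Ka = x²/(C₀ − x); solving the quadratic gives x = 5.71 × 10^-4 M.
% ionization = x/C₀ × 100% = 5.71 × 10^-4/0.00249 × 100% = 22.9%

22.9%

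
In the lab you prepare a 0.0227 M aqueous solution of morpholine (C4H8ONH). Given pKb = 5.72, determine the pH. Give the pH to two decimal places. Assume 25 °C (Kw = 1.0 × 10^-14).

pH = 10.32

C4H8ONH + H2O ⇌ C4H8ONH2+ + OH-
Kb = 10^(−5.72) = 1.91 × 10^-6
From the ICE table, Kb = x²/(0.0227 − x) = 1.91 × 10^-6.
Since Kb ≪ C₀, x ≈ √(Kb·C₀) = 2.08 × 10^-4 M.
pOH = −log(2.08 × 10^-4) = 3.68; pH = 14.00 − 3.68 = 10.32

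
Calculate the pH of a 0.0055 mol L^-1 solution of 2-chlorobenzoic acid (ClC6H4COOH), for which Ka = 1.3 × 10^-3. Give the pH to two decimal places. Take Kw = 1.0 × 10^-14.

pH = 2.68

ClC6H4COOH ⇌ ClC6H4COO- + H+
From the ICE table, Ka = [H+]²/(0.0055 − [H+]) = 1.3 × 10^-3.
The 5% rule fails; solving [H+]² + Ka·[H+] − Ka·C₀ = 0 exactly:
[H+] = [−0.0013 + √(0.0013² + 2.86e-05)]/2 = 2.10 × 10^-3 M
pH = −log[H+] = −log(2.10 × 10^-3) = 2.68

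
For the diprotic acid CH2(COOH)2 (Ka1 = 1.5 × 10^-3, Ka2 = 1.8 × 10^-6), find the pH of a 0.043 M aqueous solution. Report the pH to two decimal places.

pH = 2.14

Ka1 ≫ Ka2, so treat the first dissociation as the only significant source of H+.
Ka1 = x²/(0.043 − x) = 1.5 × 10^-3
Solving the quadratic: x = (−Ka1 + √(Ka1² + 4·Ka1·C₀))/2 = 7.32 × 10^-3 M
pH = −log(7.32 × 10^-3) = 2.14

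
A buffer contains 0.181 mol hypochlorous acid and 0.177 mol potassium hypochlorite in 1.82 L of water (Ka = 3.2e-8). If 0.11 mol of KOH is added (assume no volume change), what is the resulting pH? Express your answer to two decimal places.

After neutralization: n(HOCl) = 0.071 mol, n(OCl-) = 0.287 mol.
pKa = −log(3.2 × 10^-8) = 7.495
pH = pKa + log(n_OCl-/n_HOCl) = 7.495 + log(0.287/0.071) = 7.495 + (+0.607)

pH = 8.10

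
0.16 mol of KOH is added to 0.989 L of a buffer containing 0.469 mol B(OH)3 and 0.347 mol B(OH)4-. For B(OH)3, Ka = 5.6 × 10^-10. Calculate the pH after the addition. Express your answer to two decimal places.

pH = 9.47

OH- converts B(OH)3 to B(OH)4-: B(OH)3 → 0.309 mol, B(OH)4- → 0.507 mol.
pKa = −log(5.6 × 10^-10) = 9.252
pH = pKa + log([A⁻]/[HA]) = 9.252 + log(0.507/0.309) = 9.252 +0.215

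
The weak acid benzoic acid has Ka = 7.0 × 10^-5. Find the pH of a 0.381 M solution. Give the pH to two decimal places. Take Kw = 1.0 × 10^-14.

C6H5COOH ⇌ C6H5COO- + H+
From the ICE table, Ka = [H+]²/(0.381 − [H+]) = 7.0 × 10^-5.
Neglecting [H+] in the denominator: [H+] = √(7.0 × 10^-5 × 0.381) = 5.16 × 10^-3 M
pH = −log[H+] = −log(5.16 × 10^-3) = 2.29

pH = 2.29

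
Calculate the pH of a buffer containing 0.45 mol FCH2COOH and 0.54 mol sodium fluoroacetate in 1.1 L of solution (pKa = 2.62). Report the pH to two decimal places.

pH = 2.70

Henderson–Hasselbalch: pH = pKa + log([FCH2COO-]/[FCH2COOH]) = 2.62 + log(0.54/0.45)
pH = 2.62 + (+0.079) = 2.70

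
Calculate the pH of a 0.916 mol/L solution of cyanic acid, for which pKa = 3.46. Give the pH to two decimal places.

pH = 1.75

HOCN ⇌ OCN- + H+
Ka = 10^(−3.46) = 3.47 × 10^-4
From the ICE table, Ka = [H+]²/(0.916 − [H+]) = 3.47 × 10^-4.
Neglecting [H+] in the denominator: [H+] = √(3.47 × 10^-4 × 0.916) = 1.78 × 10^-2 M
pH = −log[H+] = −log(1.78 × 10^-2) = 1.75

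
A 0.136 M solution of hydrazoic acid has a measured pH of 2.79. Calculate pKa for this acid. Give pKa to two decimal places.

[H+] = 10^(-2.79) = 1.62 × 10^-3 M
At equilibrium [HA] = 0.136 − 1.62 × 10^-3 = 1.34 × 10^-1 M
Ka = [H+][A-]/[HA] = (1.62 × 10^-3)² / 1.34 × 10^-1 = 1.96 × 10^-5
pKa = -log(1.96 × 10^-5) = 4.71

pKa = 4.71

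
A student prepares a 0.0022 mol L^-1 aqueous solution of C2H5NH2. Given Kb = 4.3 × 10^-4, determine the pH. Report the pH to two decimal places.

C2H5NH2 + H2O ⇌ C2H5NH3+ + OH-
From the ICE table, Kb = x²/(0.0022 − x) = 4.3 × 10^-4.
x is not negligible relative to C₀; solve x² + 0.00043·x − 9.46e-07 = 0.
x = [−0.00043 + √(0.00043² + 3.78e-06)]/2 = 7.81 × 10^-4 M
pOH = −log(7.81 × 10^-4) = 3.11; pH = 14.00 − 3.11 = 10.89

pH = 10.89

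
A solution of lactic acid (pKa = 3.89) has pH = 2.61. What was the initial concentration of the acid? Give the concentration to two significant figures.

C₀ = 4.9 × 10^-2 M

[H+] = 10^(-2.61) = 2.45 × 10^-3 M = x
Ka = 10^(−3.89) = 1.29 × 10^-4
Ka = x²/(C₀ − x) ⇒ C₀ = x + x²/Ka
C₀ = 2.45 × 10^-3 + (2.45 × 10^-3)²/(1.29 × 10^-4) = 4.90 × 10^-2 M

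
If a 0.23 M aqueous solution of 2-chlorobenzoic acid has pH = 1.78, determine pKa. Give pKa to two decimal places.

[H+] = 10^(-1.78) = 1.66 × 10^-2 M
At equilibrium [HA] = 0.23 − 1.66 × 10^-2 = 2.13 × 10^-1 M
Ka = [H+][A-]/[HA] = (1.66 × 10^-2)² / 2.13 × 10^-1 = 1.29 × 10^-3
pKa = -log(1.29 × 10^-3) = 2.89

pKa = 2.89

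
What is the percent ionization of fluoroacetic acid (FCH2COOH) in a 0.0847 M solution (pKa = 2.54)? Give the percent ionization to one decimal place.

FCH2COOH ⇌ FCH2COO- + H+; let x = [H+] at equilibrium.
Ka = 10^(−2.54) = 2.88 × 10^-3
Ka = x²/(C₀ − x); solving the quadratic gives x = 1.42 × 10^-2 M.
Fraction ionized = 1.42 × 10^-2 / 0.0847 = 0.1677 → 16.8%

16.8%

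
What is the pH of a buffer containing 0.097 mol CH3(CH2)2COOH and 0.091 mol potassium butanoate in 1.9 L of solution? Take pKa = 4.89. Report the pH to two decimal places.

pH = 4.86

pH = pKa + log([A⁻]/[HA]) = 4.89 + log(0.091/0.097)
pH = 4.89 + (-0.028) = 4.86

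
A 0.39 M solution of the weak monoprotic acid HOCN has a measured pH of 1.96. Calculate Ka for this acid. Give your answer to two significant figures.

Ka = 3.2 × 10^-4

[H+] = 10^(-1.96) = 1.10 × 10^-2 M
At equilibrium [HA] = 0.39 − 1.10 × 10^-2 = 3.79 × 10^-1 M
Ka = [H+][A-]/[HA] = (1.10 × 10^-2)² / 3.79 × 10^-1 = 3.2 × 10^-4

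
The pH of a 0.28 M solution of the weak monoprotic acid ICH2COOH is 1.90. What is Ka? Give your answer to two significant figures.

Ka = 5.9 × 10^-4

[H+] = 10^(-1.90) = 1.26 × 10^-2 M
At equilibrium [HA] = 0.28 − 1.26 × 10^-2 = 2.67 × 10^-1 M
Ka = [H+][A-]/[HA] = (1.26 × 10^-2)² / 2.67 × 10^-1 = 5.9 × 10^-4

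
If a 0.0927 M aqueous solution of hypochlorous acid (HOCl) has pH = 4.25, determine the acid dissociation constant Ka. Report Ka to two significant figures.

Ka = 3.4 × 10^-8

[H+] = 10^(-4.25) = 5.62 × 10^-5 M
At equilibrium [HA] = 0.0927 − 5.62 × 10^-5 = 9.26 × 10^-2 M
Ka = [H+][A-]/[HA] = (5.62 × 10^-5)² / 9.26 × 10^-2 = 3.4 × 10^-8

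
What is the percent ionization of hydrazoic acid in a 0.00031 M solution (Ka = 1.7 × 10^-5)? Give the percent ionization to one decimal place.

20.8%

HN3 ⇌ N3- + H+; let x = [H+] at equilibrium.
Solve x² + 1.7e-05x − 5.27e-09 = 0 → x = 6.46 × 10^-5 M
Fraction ionized = 6.46 × 10^-5 / 0.00031 = 0.2084 → 20.8%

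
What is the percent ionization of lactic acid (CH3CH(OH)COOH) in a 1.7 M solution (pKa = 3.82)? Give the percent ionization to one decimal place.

CH3CH(OH)COOH ⇌ CH3CH(OH)COO- + H+; let x = [H+] at equilibrium.
Ka = 10^(−3.82) = 1.51 × 10^-4
x ≈ √(Ka·C₀) = √(1.51 × 10^-4 × 1.7) = 1.60 × 10^-2 M
% ionization = x/C₀ × 100% = 1.60 × 10^-2/1.7 × 100% = 0.9%

0.9%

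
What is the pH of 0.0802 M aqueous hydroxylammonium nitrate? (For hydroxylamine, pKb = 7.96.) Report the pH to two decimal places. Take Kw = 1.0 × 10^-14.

NH3OH+ is the conjugate acid of the weak base NH2OH.
Kb = 10^(−7.96) = 1.10 × 10^-8
Ka = Kw/Kb = 1.0×10^-14 / 1.10 × 10^-8 = 9.09 × 10^-7
From the ICE table, Ka = [H+]²/(0.0802 − [H+]) = 9.09 × 10^-7.
Since Ka ≪ C₀, [H+] ≈ √(Ka·C₀) = 2.70 × 10^-4 M.
pH = −log(2.70 × 10^-4) = 3.57

pH = 3.57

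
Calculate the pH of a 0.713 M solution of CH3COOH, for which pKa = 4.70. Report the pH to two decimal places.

CH3COOH ⇌ CH3COO- + H+
Ka = 10^(−4.70) = 2.00 × 10^-5
Ka = x²/(0.713 − x) = 2.00 × 10^-5
Since Ka ≪ C₀, x ≈ √(Ka·C₀) = 3.78 × 10^-3 M.
Check: 0.53% ionized — well under 5%, approximation valid.
pH = −log(3.78 × 10^-3) = 2.42

pH = 2.42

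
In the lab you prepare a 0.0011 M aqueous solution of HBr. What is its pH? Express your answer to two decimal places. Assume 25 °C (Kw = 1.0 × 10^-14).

HBr is a strong acid and dissociates completely, so [H+] = 0.0011 M.
pH = -log(0.0011) = 2.96

pH = 2.96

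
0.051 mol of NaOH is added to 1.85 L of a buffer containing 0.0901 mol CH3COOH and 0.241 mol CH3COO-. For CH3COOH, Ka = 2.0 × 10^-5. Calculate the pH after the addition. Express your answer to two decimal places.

OH- converts CH3COOH to CH3COO-: CH3COOH → 0.0391 mol, CH3COO- → 0.292 mol.
pKa = −log(2.0 × 10^-5) = 4.699
Henderson–Hasselbalch with mole ratio 0.292/0.0391: pH = 4.699 + (+0.873)

pH = 5.57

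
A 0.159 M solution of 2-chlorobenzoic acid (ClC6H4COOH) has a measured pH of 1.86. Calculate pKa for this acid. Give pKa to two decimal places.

[H+] = 10^(-1.86) = 1.38 × 10^-2 M
At equilibrium [HA] = 0.159 − 1.38 × 10^-2 = 1.45 × 10^-1 M
Ka = [H+][A-]/[HA] = (1.38 × 10^-2)² / 1.45 × 10^-1 = 1.31 × 10^-3
pKa = -log(1.31 × 10^-3) = 2.88

pKa = 2.88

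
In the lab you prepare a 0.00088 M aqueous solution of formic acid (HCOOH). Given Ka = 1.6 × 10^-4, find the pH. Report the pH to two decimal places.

HCOOH ⇌ HCOO- + H+
Ka = x²/(0.00088 − x) = 1.6 × 10^-4
The 5% rule fails; solving x² + Ka·x − Ka·C₀ = 0 exactly:
x = (−Ka + √(Ka² + 4·Ka·C₀))/2 = 3.04 × 10^-4 M
pH = −log(3.04 × 10^-4) = 3.52

pH = 3.52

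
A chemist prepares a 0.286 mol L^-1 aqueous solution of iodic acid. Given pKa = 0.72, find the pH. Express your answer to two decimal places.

HIO3 ⇌ IO3- + H+
Ka = 10^(−0.72) = 1.91 × 10^-1
From the ICE table, Ka = [H+]²/(0.286 − [H+]) = 1.91 × 10^-1.
[H+] is not negligible relative to C₀; solve [H+]² + 0.191·[H+] − 0.0546 = 0.
[H+] = (−Ka + √(Ka² + 4·Ka·C₀))/2 = 1.57 × 10^-1 M
pH = −log[H+] = −log(1.57 × 10^-1) = 0.80

pH = 0.80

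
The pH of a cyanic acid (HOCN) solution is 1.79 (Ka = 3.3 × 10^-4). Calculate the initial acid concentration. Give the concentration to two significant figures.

C₀ = 8.1 × 10^-1 M

[H+] = 10^(-1.79) = 1.62 × 10^-2 M = x
Ka = x²/(C₀ − x) ⇒ C₀ = x + x²/Ka
C₀ = 1.62 × 10^-2 + (1.62 × 10^-2)²/(3.3 × 10^-4) = 8.11 × 10^-1 M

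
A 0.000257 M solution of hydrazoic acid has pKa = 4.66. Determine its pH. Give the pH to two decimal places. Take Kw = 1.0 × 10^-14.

HN3 ⇌ N3- + H+
Ka = 10^(−4.66) = 2.19 × 10^-5
Let x = [H+] at equilibrium. Ka = x²/(0.000257 − x).
Here C₀/Ka ≈ 11.7, so the small-x approximation fails. Use the quadratic:
x = [−2.19e-05 + √(2.19e-05² + 2.25e-08)]/2 = 6.49 × 10^-5 M
pH = −log(6.49 × 10^-5) = 4.19

pH = 4.19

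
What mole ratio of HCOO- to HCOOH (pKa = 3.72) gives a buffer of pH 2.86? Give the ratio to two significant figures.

ratio = 0.14

pH = pKa + log(r) ⇒ log(r) = 2.86 − 3.72 = -0.86
r = [HCOO-]/[HCOOH] = 10^(-0.86) = 0.138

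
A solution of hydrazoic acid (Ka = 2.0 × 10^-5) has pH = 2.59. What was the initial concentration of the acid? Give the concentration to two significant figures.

C₀ = 3.3 × 10^-1 M

[H+] = 10^(-2.59) = 2.57 × 10^-3 M = x
Ka = x²/(C₀ − x) ⇒ C₀ = x + x²/Ka
C₀ = 2.57 × 10^-3 + (2.57 × 10^-3)²/(2.0 × 10^-5) = 3.33 × 10^-1 M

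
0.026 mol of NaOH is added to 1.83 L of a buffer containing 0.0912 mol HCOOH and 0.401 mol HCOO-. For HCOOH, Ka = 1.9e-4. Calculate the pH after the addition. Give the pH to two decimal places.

pH = 4.54

After neutralization: n(HCOOH) = 0.0652 mol, n(HCOO-) = 0.427 mol.
pKa = −log(1.9 × 10^-4) = 3.721
pH = pKa + log([A⁻]/[HA]) = 3.721 + log(0.427/0.0652) = 3.721 +0.816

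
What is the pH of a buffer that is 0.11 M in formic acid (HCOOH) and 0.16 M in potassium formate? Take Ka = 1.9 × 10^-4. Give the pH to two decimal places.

pH = 3.88

pKa = −log(1.9 × 10^-4) = 3.721
pH = pKa + log([A⁻]/[HA]) = 3.721 + log(0.16/0.11)
pH = 3.721 + (+0.163) = 3.88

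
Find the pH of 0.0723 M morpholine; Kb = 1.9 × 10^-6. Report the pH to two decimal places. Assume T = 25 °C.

C4H8ONH + H2O ⇌ C4H8ONH2+ + OH-
Kb = [OH-]²/(0.0723 − [OH-]) = 1.9 × 10^-6
Assume [OH-] ≪ 0.0723: [OH-] ≈ √(1.9 × 10^-6 × 0.0723) = 3.71 × 10^-4 M
pOH = −log(3.71 × 10^-4) = 3.43; pH = 14.00 − 3.43 = 10.57

pH = 10.57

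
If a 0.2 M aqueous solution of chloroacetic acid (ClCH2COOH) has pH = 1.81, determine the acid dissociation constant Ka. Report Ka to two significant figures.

Ka = 1.3 × 10^-3

[H+] = 10^(-1.81) = 1.55 × 10^-2 M
At equilibrium [HA] = 0.2 − 1.55 × 10^-2 = 1.84 × 10^-1 M
Ka = [H+][A-]/[HA] = (1.55 × 10^-2)² / 1.84 × 10^-1 = 1.3 × 10^-3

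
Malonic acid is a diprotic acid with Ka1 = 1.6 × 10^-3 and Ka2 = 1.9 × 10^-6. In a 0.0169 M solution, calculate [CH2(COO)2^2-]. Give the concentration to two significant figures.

First ionization gives [H+] ≈ [CH2(COOH)COO-] = 4.46 × 10^-3 M.
Second step: Ka2 = [H+][CH2(COO)2^2-]/[CH2(COOH)COO-] ≈ [CH2(COO)2^2-] (since [H+] ≈ [CH2(COOH)COO-]).
So [CH2(COO)2^2-] ≈ Ka2.

1.9 × 10^-6 M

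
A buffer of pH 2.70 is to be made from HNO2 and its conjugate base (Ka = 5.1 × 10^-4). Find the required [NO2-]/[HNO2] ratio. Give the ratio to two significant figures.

pKa = -log(5.1 × 10^-4) = 3.292
pH = pKa + log(r) ⇒ log(r) = 2.70 − 3.292 = -0.592
r = [NO2-]/[HNO2] = 10^(-0.592) = 0.256

ratio = 0.26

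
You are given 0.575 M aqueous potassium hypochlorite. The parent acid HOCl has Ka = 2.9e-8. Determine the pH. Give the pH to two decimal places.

OCl- is the conjugate base of the weak acid HOCl.
Kb = Kw/Ka = 1.0×10^-14 / 2.9 × 10^-8 = 3.45 × 10^-7
From the ICE table, Kb = x²/(0.575 − x) = 3.45 × 10^-7.
Neglecting x in the denominator: x = √(3.45 × 10^-7 × 0.575) = 4.45 × 10^-4 M
pOH = 3.35, so pH = 14.00 − pOH = 10.65

pH = 10.65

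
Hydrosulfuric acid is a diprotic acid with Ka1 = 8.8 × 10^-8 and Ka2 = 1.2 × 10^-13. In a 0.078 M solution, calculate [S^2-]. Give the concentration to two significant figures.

1.2 × 10^-13 M

First ionization gives [H+] ≈ [HS-] = 8.28 × 10^-5 M.
Second step: Ka2 = [H+][S^2-]/[HS-] ≈ [S^2-] (since [H+] ≈ [HS-]).
So [S^2-] ≈ Ka2.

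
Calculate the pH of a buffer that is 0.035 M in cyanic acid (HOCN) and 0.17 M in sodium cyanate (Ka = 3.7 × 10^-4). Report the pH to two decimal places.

pH = 4.12

pKa = −log(3.7 × 10^-4) = 3.432
pH = pKa + log([A⁻]/[HA]) = 3.432 + log(0.17/0.035)
pH = 3.432 + (+0.686) = 4.12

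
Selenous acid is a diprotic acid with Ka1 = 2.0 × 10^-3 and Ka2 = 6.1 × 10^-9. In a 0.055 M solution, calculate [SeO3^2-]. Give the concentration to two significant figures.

6.1 × 10^-9 M

First ionization gives [H+] ≈ [HSeO3-] = 9.54 × 10^-3 M.
Second step: Ka2 = [H+][SeO3^2-]/[HSeO3-] ≈ [SeO3^2-] (since [H+] ≈ [HSeO3-]).
So [SeO3^2-] ≈ Ka2.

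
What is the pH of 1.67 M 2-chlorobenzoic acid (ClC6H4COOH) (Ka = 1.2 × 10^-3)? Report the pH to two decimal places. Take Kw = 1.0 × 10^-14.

ClC6H4COOH ⇌ ClC6H4COO- + H+
Ka = [H+]²/(1.67 − [H+]) = 1.2 × 10^-3
Since Ka ≪ C₀, [H+] ≈ √(Ka·C₀) = 4.48 × 10^-2 M.
pH = −log(4.48 × 10^-2) = 1.35

pH = 1.35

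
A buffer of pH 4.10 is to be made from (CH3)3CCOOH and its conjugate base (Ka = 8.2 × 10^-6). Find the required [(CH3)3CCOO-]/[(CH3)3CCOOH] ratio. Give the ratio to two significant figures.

pKa = -log(8.2 × 10^-6) = 5.086
pH = pKa + log(r) ⇒ log(r) = 4.10 − 5.086 = -0.986
r = [(CH3)3CCOO-]/[(CH3)3CCOOH] = 10^(-0.986) = 0.103

ratio = 0.10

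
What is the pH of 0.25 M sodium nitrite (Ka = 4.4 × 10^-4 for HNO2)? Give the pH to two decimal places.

NO2- is the conjugate base of the weak acid HNO2.
Kb = Kw/Ka = 1.0×10^-14 / 4.4 × 10^-4 = 2.27 × 10^-11
From the ICE table, Kb = [OH-]²/(0.25 − [OH-]) = 2.27 × 10^-11.
Neglecting [OH-] in the denominator: [OH-] = √(2.27 × 10^-11 × 0.25) = 2.38 × 10^-6 M
Check: 0.00095% ionized — well under 5%, approximation valid.
pOH = −log(2.38 × 10^-6) = 5.62; pH = 14.00 − 5.62 = 8.38

pH = 8.38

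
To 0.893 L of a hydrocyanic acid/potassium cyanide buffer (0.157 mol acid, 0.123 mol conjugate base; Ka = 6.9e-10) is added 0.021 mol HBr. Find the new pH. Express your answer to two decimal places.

pH = 8.92

After neutralization: n(HCN) = 0.178 mol, n(CN-) = 0.102 mol.
pKa = −log(6.9 × 10^-10) = 9.161
Henderson–Hasselbalch with mole ratio 0.102/0.178: pH = 9.161 + (-0.242)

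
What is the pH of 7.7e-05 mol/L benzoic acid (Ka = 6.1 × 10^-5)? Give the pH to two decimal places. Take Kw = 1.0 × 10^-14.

C6H5COOH ⇌ C6H5COO- + H+
From the ICE table, Ka = x²/(7.7e-05 − x) = 6.1 × 10^-5.
The 5% rule fails; solving x² + Ka·x − Ka·C₀ = 0 exactly:
x = [−6.1e-05 + √(6.1e-05² + 1.88e-08)]/2 = 4.45 × 10^-5 M
pH = −log(4.45 × 10^-5) = 4.35

pH = 4.35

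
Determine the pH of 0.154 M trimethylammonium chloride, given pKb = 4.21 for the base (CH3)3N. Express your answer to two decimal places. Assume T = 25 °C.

pH = 5.30

(CH3)3NH+ is the conjugate acid of the weak base (CH3)3N.
Kb = 10^(−4.21) = 6.17 × 10^-5
Ka = Kw/Kb = 1.0×10^-14 / 6.17 × 10^-5 = 1.62 × 10^-10
From the ICE table, Ka = x²/(0.154 − x) = 1.62 × 10^-10.
Neglecting x in the denominator: x = √(1.62 × 10^-10 × 0.154) = 4.99 × 10^-6 M
Check: 0.0032% ionized — well under 5%, approximation valid.
pH = −log[H+] = −log(4.99 × 10^-6) = 5.30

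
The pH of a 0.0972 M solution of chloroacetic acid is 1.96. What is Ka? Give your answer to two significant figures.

[H+] = 10^(-1.96) = 1.10 × 10^-2 M
At equilibrium [HA] = 0.0972 − 1.10 × 10^-2 = 8.62 × 10^-2 M
Ka = [H+][A-]/[HA] = (1.10 × 10^-2)² / 8.62 × 10^-2 = 1.4 × 10^-3

Ka = 1.4 × 10^-3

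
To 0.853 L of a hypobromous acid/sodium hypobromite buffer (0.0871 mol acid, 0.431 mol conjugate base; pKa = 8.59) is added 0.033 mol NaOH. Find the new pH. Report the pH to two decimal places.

pH = 9.52

After neutralization: n(HOBr) = 0.0541 mol, n(OBr-) = 0.464 mol.
pH = pKa + log([A⁻]/[HA]) = 8.59 + log(0.464/0.0541) = 8.59 +0.933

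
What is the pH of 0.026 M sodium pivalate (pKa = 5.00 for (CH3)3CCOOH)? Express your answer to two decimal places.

pH = 8.71

(CH3)3CCOO- is the conjugate base of the weak acid (CH3)3CCOOH.
Ka = 10^(−5.00) = 1.00 × 10^-5
Kb = Kw/Ka = 1.0×10^-14 / 1.00 × 10^-5 = 1.00 × 10^-9
From the ICE table, Kb = [OH-]²/(0.026 − [OH-]) = 1.00 × 10^-9.
Assume [OH-] ≪ 0.026: [OH-] ≈ √(1.00 × 10^-9 × 0.026) = 5.10 × 10^-6 M
pOH = −log(5.10 × 10^-6) = 5.29; pH = 14.00 − 5.29 = 8.71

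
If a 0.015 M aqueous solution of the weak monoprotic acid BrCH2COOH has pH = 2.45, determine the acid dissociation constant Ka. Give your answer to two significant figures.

[H+] = 10^(-2.45) = 3.55 × 10^-3 M
At equilibrium [HA] = 0.015 − 3.55 × 10^-3 = 1.14 × 10^-2 M
Ka = [H+][A-]/[HA] = (3.55 × 10^-3)² / 1.14 × 10^-2 = 1.1 × 10^-3

Ka = 1.1 × 10^-3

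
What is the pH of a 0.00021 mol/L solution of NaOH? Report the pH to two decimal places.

NaOH is a strong base; [OH-] = 0.00021 M.
pOH = -log(0.00021) = 3.68
pH = 14.00 - 3.68 = 10.32

pH = 10.32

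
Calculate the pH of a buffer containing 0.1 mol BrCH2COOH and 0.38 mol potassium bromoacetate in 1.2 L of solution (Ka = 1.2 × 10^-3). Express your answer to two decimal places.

pKa = −log(1.2 × 10^-3) = 2.921
Using pH = pKa + log([base]/[acid]) with [base]/[acid] = 0.38/0.1:
pH = 2.921 + (+0.580) = 3.50

pH = 3.50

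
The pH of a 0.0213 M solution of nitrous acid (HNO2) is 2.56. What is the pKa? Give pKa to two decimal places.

[H+] = 10^(-2.56) = 2.75 × 10^-3 M
At equilibrium [HA] = 0.0213 − 2.75 × 10^-3 = 1.86 × 10^-2 M
Ka = [H+][A-]/[HA] = (2.75 × 10^-3)² / 1.86 × 10^-2 = 4.07 × 10^-4
pKa = -log(4.07 × 10^-4) = 3.39

pKa = 3.39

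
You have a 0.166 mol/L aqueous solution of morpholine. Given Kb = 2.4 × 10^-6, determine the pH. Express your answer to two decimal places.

C4H8ONH + H2O ⇌ C4H8ONH2+ + OH-
Let x = [OH-] at equilibrium. Kb = x²/(0.166 − x).
Since Kb ≪ C₀, x ≈ √(Kb·C₀) = 6.31 × 10^-4 M.
(x/C₀ = 0.38% < 5%, so the approximation holds.)
pOH = −log(6.31 × 10^-4) = 3.20; pH = 14.00 − 3.20 = 10.80

pH = 10.80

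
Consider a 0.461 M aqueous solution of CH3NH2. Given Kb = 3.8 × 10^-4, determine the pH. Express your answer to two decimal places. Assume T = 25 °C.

pH = 12.12

CH3NH2 + H2O ⇌ CH3NH3+ + OH-
Let x = [OH-] at equilibrium. Kb = x²/(0.461 − x).
Since Kb ≪ C₀, x ≈ √(Kb·C₀) = 1.32 × 10^-2 M.
pOH = 1.88, so pH = 14.00 − pOH = 12.12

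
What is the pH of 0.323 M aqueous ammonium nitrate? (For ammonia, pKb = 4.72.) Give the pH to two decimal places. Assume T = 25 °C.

pH = 4.89

NH4+ is the conjugate acid of the weak base NH3.
Kb = 10^(−4.72) = 1.91 × 10^-5
Ka = Kw/Kb = 1.0×10^-14 / 1.91 × 10^-5 = 5.24 × 10^-10
Ka = x²/(0.323 − x) = 5.24 × 10^-10
Assume x ≪ 0.323: x ≈ √(5.24 × 10^-10 × 0.323) = 1.30 × 10^-5 M
Check: 0.004% ionized — well under 5%, approximation valid.
pH = −log(1.30 × 10^-5) = 4.89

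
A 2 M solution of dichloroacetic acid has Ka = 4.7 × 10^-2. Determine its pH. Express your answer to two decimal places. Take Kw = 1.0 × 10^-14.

pH = 0.55

Cl2CHCOOH ⇌ Cl2CHCOO- + H+
From the ICE table, Ka = [H+]²/(2 − [H+]) = 4.7 × 10^-2.
[H+] is not negligible relative to C₀; solve [H+]² + 0.047·[H+] − 0.094 = 0.
[H+] = [−0.047 + √(0.047² + 0.376)]/2 = 2.84 × 10^-1 M
pH = −log(2.84 × 10^-1) = 0.55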